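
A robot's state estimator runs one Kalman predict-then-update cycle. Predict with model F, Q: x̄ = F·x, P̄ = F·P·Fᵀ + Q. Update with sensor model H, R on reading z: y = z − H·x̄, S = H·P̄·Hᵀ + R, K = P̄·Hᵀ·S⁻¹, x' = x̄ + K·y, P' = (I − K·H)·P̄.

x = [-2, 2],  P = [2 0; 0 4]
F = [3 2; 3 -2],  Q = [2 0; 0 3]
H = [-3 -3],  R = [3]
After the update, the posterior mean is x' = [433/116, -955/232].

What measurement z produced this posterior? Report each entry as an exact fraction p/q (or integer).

z = [1]

x̄ = F·x = [-2, -10]
P̄ = F·P·Fᵀ + Q = [36 2; 2 37]
S = H·P̄·Hᵀ + R = [696]
K = P̄·Hᵀ·S⁻¹ = [-19/116; -39/232]
x' − x̄ = [665/116, 1365/232] = K·y
y = (KᵀK)⁻¹·Kᵀ·(x' − x̄) = [-35]
z = y + H·x̄ = [-35] + [36] = [1]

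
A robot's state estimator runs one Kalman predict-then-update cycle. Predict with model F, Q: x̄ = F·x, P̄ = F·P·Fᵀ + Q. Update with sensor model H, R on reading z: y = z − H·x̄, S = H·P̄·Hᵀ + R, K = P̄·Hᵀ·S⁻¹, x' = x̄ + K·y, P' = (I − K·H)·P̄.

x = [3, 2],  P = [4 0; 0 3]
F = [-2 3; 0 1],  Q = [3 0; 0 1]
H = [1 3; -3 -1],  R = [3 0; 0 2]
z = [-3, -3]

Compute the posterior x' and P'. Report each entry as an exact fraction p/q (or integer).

x̄ = F·x = [0, 2]
P̄ = F·P·Fᵀ + Q = [46 9; 9 4]
y = z − H·x̄ = [-9, -1]
S = H·P̄·Hᵀ + R = [139 -240; -240 474]
K = P̄·Hᵀ·S⁻¹ = [-113/1381 -971/2762; 419/1381 731/8286]
x' = x̄ + K·y = [3005/2762, -6785/8286]
P' = (I − K·H)·P̄ = [813/2762 -497/2762; -497/2762 3011/8286]

x' = [3005/2762, -6785/8286]
P' = [813/2762 -497/2762; -497/2762 3011/8286]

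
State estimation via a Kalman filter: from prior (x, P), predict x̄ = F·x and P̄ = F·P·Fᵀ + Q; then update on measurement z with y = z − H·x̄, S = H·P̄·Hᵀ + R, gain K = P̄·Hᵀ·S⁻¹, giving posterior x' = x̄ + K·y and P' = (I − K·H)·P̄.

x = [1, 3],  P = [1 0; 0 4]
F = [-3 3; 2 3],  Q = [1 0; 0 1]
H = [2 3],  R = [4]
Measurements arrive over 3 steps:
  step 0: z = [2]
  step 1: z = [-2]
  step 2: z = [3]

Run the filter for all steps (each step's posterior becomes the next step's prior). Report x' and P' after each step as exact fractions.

step 0: x̄ = F·x = [6, 11]
step 0: P̄ = F·P·Fᵀ + Q = [46 30; 30 41]
step 0: y = z − H·x̄ = [-43]
step 0: S = H·P̄·Hᵀ + R = [917]
step 0: K = P̄·Hᵀ·S⁻¹ = [26/131; 183/917]
step 0: x' = x̄ + K·y = [-332/131, 2218/917]
step 0: P' = (I − K·H)·P̄ = [1294/131 -828/131; -828/131 4108/917]
step 1: x̄ = F·x = [13626/917, 2006/917]
step 1: P̄ = F·P·Fᵀ + Q = [223739/917 12/917; 12/917 4569/917]
step 1: y = z − H·x̄ = [-35104/917]
step 1: S = H·P̄·Hᵀ + R = [939889/917]
step 1: K = P̄·Hᵀ·S⁻¹ = [447514/939889; 13731/939889]
step 1: x' = x̄ + K·y = [-3165326/939889, 1530430/939889]
step 1: P' = (I − K·H)·P̄ = [10928075/939889 -6688698/939889; -6688698/939889 4477440/939889]
step 2: x̄ = F·x = [454428/30319, -1739362/939889]
step 2: P̄ = F·P·Fᵀ + Q = [8386648/30319 -167916/30319; -167916/30319 4684773/939889]
step 2: y = z − H·x̄ = [-20136783/939889]
step 2: S = H·P̄·Hᵀ + R = [1023402113/939889]
step 2: K = P̄·Hᵀ·S⁻¹ = [504355988/1023402113; 3643527/1023402113]
step 2: x' = x̄ + K·y = [4533336120/1023402113, -1971972923/1023402113]
step 2: P' = (I − K·H)·P̄ = [12443330200/1023402113 -7623078816/1023402113; -7623078816/1023402113 5086910580/1023402113]

step 0: x' = [-332/131, 2218/917], P' = [1294/131 -828/131; -828/131 4108/917]
step 1: x' = [-3165326/939889, 1530430/939889], P' = [10928075/939889 -6688698/939889; -6688698/939889 4477440/939889]
step 2: x' = [4533336120/1023402113, -1971972923/1023402113], P' = [12443330200/1023402113 -7623078816/1023402113; -7623078816/1023402113 5086910580/1023402113]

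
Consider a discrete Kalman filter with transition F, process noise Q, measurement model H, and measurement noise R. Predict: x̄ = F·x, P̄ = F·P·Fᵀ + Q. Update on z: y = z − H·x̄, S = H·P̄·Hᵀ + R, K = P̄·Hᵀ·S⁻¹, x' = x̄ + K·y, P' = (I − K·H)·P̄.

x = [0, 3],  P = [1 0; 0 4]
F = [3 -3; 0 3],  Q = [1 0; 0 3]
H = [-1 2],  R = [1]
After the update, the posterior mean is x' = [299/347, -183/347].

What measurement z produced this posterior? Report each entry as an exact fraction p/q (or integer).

x̄ = F·x = [-9, 9]
P̄ = F·P·Fᵀ + Q = [46 -36; -36 39]
S = H·P̄·Hᵀ + R = [347]
K = P̄·Hᵀ·S⁻¹ = [-118/347; 114/347]
x' − x̄ = [3422/347, -3306/347] = K·y
y = (KᵀK)⁻¹·Kᵀ·(x' − x̄) = [-29]
z = y + H·x̄ = [-29] + [27] = [-2]

z = [-2]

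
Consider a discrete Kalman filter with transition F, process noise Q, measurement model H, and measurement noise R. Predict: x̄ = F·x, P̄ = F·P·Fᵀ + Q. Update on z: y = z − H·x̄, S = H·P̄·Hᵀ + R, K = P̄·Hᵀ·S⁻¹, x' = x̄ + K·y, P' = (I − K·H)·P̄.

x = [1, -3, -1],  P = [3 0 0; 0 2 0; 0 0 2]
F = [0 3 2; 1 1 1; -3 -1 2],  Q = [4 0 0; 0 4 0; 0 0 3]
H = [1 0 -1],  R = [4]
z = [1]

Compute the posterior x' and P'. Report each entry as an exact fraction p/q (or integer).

x' = [-7, -4/7, -52/7]
P' = [94/5 16/5 86/5; 16/5 481/70 78/35; 86/5 78/35 678/35]

x̄ = F·x = [-11, -3, -2]
P̄ = F·P·Fᵀ + Q = [30 10 2; 10 11 -7; 2 -7 40]
y = z − H·x̄ = [10]
S = H·P̄·Hᵀ + R = [70]
K = P̄·Hᵀ·S⁻¹ = [2/5; 17/70; -19/35]
x' = x̄ + K·y = [-7, -4/7, -52/7]
P' = (I − K·H)·P̄ = [94/5 16/5 86/5; 16/5 481/70 78/35; 86/5 78/35 678/35]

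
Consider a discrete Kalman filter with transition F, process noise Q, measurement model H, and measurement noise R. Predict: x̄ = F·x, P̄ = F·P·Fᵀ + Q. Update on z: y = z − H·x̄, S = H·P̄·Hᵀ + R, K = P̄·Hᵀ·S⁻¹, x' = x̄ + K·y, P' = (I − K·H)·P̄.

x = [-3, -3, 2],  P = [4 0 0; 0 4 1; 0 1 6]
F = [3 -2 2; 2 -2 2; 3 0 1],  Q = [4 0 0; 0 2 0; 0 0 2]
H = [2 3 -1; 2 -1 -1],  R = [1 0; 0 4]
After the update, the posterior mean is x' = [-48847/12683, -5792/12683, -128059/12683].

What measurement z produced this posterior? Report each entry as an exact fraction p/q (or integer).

z = [1, 3]

x̄ = F·x = [1, 4, -7]
P̄ = F·P·Fᵀ + Q = [72 56 46; 56 50 34; 46 34 44]
S = H·P̄·Hᵀ + R = [1067 154; 154 46]
K = P̄·Hᵀ·S⁻¹ = [2884/12683 175/1153; 3088/12683 -238/1153; 2372/12683 -371/1153]
x' − x̄ = [-61530/12683, -56524/12683, -39278/12683] = K·y
y = (KᵀK)⁻¹·Kᵀ·(x' − x̄) = [-20, -2]
z = y + H·x̄ = [-20, -2] + [21, 5] = [1, 3]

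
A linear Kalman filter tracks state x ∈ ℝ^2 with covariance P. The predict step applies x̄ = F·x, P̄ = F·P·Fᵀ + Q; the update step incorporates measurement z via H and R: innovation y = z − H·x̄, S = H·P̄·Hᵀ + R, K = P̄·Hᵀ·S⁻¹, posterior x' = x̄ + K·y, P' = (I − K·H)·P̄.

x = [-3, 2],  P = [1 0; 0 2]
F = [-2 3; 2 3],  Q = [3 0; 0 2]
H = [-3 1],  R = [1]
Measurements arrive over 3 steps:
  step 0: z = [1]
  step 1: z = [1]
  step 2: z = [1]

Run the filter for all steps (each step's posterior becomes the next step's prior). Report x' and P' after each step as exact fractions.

step 0: x̄ = F·x = [12, 0]
step 0: P̄ = F·P·Fᵀ + Q = [25 14; 14 24]
step 0: y = z − H·x̄ = [37]
step 0: S = H·P̄·Hᵀ + R = [166]
step 0: K = P̄·Hᵀ·S⁻¹ = [-61/166; -9/83]
step 0: x' = x̄ + K·y = [-265/166, -333/83]
step 0: P' = (I − K·H)·P̄ = [429/166 613/83; 613/83 1830/83]
step 1: x̄ = F·x = [-734/83, -1264/83]
step 1: P̄ = F·P·Fᵀ + Q = [10221/83 15612/83; 15612/83 24850/83]
step 1: y = z − H·x̄ = [-855/83]
step 1: S = H·P̄·Hᵀ + R = [23250/83]
step 1: K = P̄·Hᵀ·S⁻¹ = [-5017/7750; -10993/11625]
step 1: x' = x̄ + K·y = [-3371/1550, -4253/775]
step 1: P' = (I − K·H)·P̄ = [44601/7750 64393/3875; 64393/3875 568544/11625]
step 2: x̄ = F·x = [-9388/775, -3226/155]
step 2: P̄ = F·P·Fᵀ + Q = [1033743/3875 323286/775; 323286/775 103012/155]
step 2: y = z − H·x̄ = [-11259/775]
step 2: S = H·P̄·Hᵀ + R = [2184282/3875]
step 2: K = P̄·Hᵀ·S⁻¹ = [-494933/728094; -1136995/1092141]
step 2: x' = x̄ + K·y = [-543181/242698, -690295/121349]
step 2: P' = (I − K·H)·P̄ = [1529983/242698 6637457/364047; 6637457/364047 58600118/1092141]

step 0: x' = [-265/166, -333/83], P' = [429/166 613/83; 613/83 1830/83]
step 1: x' = [-3371/1550, -4253/775], P' = [44601/7750 64393/3875; 64393/3875 568544/11625]
step 2: x' = [-543181/242698, -690295/121349], P' = [1529983/242698 6637457/364047; 6637457/364047 58600118/1092141]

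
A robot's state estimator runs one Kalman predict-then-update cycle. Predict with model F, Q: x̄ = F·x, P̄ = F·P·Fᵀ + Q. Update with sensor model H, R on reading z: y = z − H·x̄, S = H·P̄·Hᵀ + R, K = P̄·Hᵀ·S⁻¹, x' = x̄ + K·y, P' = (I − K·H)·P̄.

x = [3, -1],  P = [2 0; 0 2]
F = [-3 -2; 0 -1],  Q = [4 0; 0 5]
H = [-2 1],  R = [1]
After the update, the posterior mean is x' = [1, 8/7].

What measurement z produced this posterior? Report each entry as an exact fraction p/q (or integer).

x̄ = F·x = [-7, 1]
P̄ = F·P·Fᵀ + Q = [30 4; 4 7]
S = H·P̄·Hᵀ + R = [112]
K = P̄·Hᵀ·S⁻¹ = [-1/2; -1/112]
x' − x̄ = [8, 1/7] = K·y
y = (KᵀK)⁻¹·Kᵀ·(x' − x̄) = [-16]
z = y + H·x̄ = [-16] + [15] = [-1]

z = [-1]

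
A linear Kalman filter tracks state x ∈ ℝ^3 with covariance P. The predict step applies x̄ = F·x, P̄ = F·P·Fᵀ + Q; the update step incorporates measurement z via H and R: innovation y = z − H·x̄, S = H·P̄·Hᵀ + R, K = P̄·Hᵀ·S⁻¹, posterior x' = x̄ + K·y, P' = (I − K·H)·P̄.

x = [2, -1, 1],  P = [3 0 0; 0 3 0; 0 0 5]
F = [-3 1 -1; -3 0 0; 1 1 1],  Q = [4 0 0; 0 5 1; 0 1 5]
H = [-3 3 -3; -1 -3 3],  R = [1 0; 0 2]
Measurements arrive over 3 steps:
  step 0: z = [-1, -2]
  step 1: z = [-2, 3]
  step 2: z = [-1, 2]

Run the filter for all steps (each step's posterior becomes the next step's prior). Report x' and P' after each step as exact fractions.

step 0: x̄ = F·x = [-8, -6, 2]
step 0: P̄ = F·P·Fᵀ + Q = [39 27 -11; 27 32 -8; -11 -8 16]
step 0: y = z − H·x̄ = [-1, -34]
step 0: S = H·P̄·Hᵀ + R = [244 -231; -231 845]
step 0: K = P̄·Hᵀ·S⁻¹ = [-37878/152819 -38025/152819; -1002/152819 -26859/152819; -13782/152819 11243/152819]
step 0: x' = x̄ + K·y = [108176/152819, -2706/152819, -62842/152819]
step 0: P' = (I − K·H)·P̄ = [28482/152819 13680/152819 -2176/152819; 13680/152819 981013/152819 967667/152819; -2176/152819 967667/152819 974437/152819]
step 1: x̄ = F·x = [-264392/152819, -324528/152819, 42628/152819]
step 1: P̄ = F·P·Fᵀ + Q = [792594/152819 208770/152819 -97526/152819; 208770/152819 1020433/152819 32861/152819; -97526/152819 32861/152819 4706369/152819]
step 1: y = z − H·x̄ = [2654/152819, -907403/152819]
step 1: S = H·P̄·Hᵀ + R = [52722557/152819 -46734162/152819; -46734162/152819 53885728/152819]
step 1: K = P̄·Hᵀ·S⁻¹ = [-259454391/1074656077 -518305629/2149312154; -36510189/1074656077 -189828735/2149312154; -130784013/1074656077 336265921/2149312154]
step 1: x' = x̄ + K·y = [-649958711/2149312154, -3438411501/2149312154, -1401671445/2149312154]
step 1: P' = (I − K·H)·P̄ = [194440005/1074656077 56584731/1074656077 -51370477/1074656077; 56584731/1074656077 5764319630/1074656077 5719904962/1074656077; -51370477/1074656077 5719904962/1074656077 5814870110/1074656077]
step 2: x̄ = F·x = [-86863923/2149312154, 1949876133/2149312154, -5490041657/2149312154]
step 2: P̄ = F·P·Fᵀ + Q = [5540232921/1074656077 1426094421/1074656077 -541558049/1074656077; 1426094421/1074656077 7123240430/1074656077 475693300/1074656077; -541558049/1074656077 475693300/1074656077 28597148562/1074656077]
step 2: y = z − H·x̄ = [-2248150663/195392014, 26531513755/2149312154]
step 2: S = H·P̄·Hᵀ + R = [29858184494/97696007 -25863127995/97696007; -25863127995/97696007 332416481423/1074656077]
step 2: K = P̄·Hᵀ·S⁻¹ = [-6344613568482/26279859571241 -6334621276107/26279859571241; -811603869762/26279859571241 -2383949602467/26279859571241; -3116137997886/26279859571241 4045503142955/26279859571241]
step 2: x' = x̄ + K·y = [-6257696904513/26279859571241, 3751602497271/26279859571241, 18664959013859/26279859571241]
step 2: P' = (I − K·H)·P̄ = [4753464030174/26279859571241 1394875768674/26279859571241 -1243717072006/26279859571241; 1394875768674/26279859571241 138620183528671/26279859571241 137495842383251/26279859571241; -1243717072006/26279859571241 137495842383251/26279859571241 139778272121219/26279859571241]

step 0: x' = [108176/152819, -2706/152819, -62842/152819], P' = [28482/152819 13680/152819 -2176/152819; 13680/152819 981013/152819 967667/152819; -2176/152819 967667/152819 974437/152819]
step 1: x' = [-649958711/2149312154, -3438411501/2149312154, -1401671445/2149312154], P' = [194440005/1074656077 56584731/1074656077 -51370477/1074656077; 56584731/1074656077 5764319630/1074656077 5719904962/1074656077; -51370477/1074656077 5719904962/1074656077 5814870110/1074656077]
step 2: x' = [-6257696904513/26279859571241, 3751602497271/26279859571241, 18664959013859/26279859571241], P' = [4753464030174/26279859571241 1394875768674/26279859571241 -1243717072006/26279859571241; 1394875768674/26279859571241 138620183528671/26279859571241 137495842383251/26279859571241; -1243717072006/26279859571241 137495842383251/26279859571241 139778272121219/26279859571241]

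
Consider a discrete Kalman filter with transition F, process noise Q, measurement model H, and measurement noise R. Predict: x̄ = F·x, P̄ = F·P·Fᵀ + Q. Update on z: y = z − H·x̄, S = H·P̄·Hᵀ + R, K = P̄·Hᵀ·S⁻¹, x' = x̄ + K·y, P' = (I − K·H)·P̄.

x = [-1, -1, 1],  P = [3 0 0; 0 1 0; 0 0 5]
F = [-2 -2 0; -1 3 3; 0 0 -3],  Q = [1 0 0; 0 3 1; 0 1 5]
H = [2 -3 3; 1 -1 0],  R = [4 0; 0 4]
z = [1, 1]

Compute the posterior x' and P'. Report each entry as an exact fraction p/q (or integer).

x' = [33342/15229, 7237/15229, -10646/15229]
P' = [144160/15229 104652/15229 6460/15229; 104652/15229 111228/15229 38452/15229; 6460/15229 38452/15229 39224/15229]

x̄ = F·x = [4, 1, -3]
P̄ = F·P·Fᵀ + Q = [17 0 0; 0 60 -44; 0 -44 50]
y = z − H·x̄ = [5, -2]
S = H·P̄·Hᵀ + R = [1854 346; 346 81]
K = P̄·Hᵀ·S⁻¹ = [-1564/15229 9877/15229; -2256/15229 -1644/15229; 3809/15229 -7998/15229]
x' = x̄ + K·y = [33342/15229, 7237/15229, -10646/15229]
P' = (I − K·H)·P̄ = [144160/15229 104652/15229 6460/15229; 104652/15229 111228/15229 38452/15229; 6460/15229 38452/15229 39224/15229]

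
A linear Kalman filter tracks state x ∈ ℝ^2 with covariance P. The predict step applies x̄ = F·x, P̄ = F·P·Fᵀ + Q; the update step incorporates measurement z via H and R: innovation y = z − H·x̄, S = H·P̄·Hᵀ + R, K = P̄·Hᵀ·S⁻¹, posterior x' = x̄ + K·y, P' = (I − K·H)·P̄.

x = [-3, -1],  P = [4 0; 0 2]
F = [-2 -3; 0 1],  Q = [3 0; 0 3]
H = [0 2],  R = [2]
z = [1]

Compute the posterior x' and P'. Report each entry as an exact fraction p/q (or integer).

x̄ = F·x = [9, -1]
P̄ = F·P·Fᵀ + Q = [37 -6; -6 5]
y = z − H·x̄ = [3]
S = H·P̄·Hᵀ + R = [22]
K = P̄·Hᵀ·S⁻¹ = [-6/11; 5/11]
x' = x̄ + K·y = [81/11, 4/11]
P' = (I − K·H)·P̄ = [335/11 -6/11; -6/11 5/11]

x' = [81/11, 4/11]
P' = [335/11 -6/11; -6/11 5/11]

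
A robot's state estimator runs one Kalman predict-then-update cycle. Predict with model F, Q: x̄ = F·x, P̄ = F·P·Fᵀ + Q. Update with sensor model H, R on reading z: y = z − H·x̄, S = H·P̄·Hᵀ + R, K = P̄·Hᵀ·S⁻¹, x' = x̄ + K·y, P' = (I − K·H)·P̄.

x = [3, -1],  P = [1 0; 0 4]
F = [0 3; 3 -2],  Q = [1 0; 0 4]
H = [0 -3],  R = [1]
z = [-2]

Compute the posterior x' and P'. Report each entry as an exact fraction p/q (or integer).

x' = [723/131, 185/262]
P' = [2255/131 -12/131; -12/131 29/262]

x̄ = F·x = [-3, 11]
P̄ = F·P·Fᵀ + Q = [37 -24; -24 29]
y = z − H·x̄ = [31]
S = H·P̄·Hᵀ + R = [262]
K = P̄·Hᵀ·S⁻¹ = [36/131; -87/262]
x' = x̄ + K·y = [723/131, 185/262]
P' = (I − K·H)·P̄ = [2255/131 -12/131; -12/131 29/262]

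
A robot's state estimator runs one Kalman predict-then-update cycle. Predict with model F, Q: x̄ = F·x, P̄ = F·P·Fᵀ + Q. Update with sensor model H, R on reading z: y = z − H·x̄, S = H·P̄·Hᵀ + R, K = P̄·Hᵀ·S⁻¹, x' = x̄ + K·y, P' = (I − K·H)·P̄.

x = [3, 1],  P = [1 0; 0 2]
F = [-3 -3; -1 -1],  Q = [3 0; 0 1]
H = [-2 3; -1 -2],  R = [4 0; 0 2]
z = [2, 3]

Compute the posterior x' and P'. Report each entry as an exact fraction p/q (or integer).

x̄ = F·x = [-12, -4]
P̄ = F·P·Fᵀ + Q = [30 9; 9 4]
y = z − H·x̄ = [-10, -17]
S = H·P̄·Hᵀ + R = [52 45; 45 84]
K = P̄·Hᵀ·S⁻¹ = [-204/781 -337/781; 87/781 -614/2343]
x' = x̄ + K·y = [-1603/781, -1544/2343]
P' = (I − K·H)·P̄ = [522/781 76/781; 76/781 500/2343]

x' = [-1603/781, -1544/2343]
P' = [522/781 76/781; 76/781 500/2343]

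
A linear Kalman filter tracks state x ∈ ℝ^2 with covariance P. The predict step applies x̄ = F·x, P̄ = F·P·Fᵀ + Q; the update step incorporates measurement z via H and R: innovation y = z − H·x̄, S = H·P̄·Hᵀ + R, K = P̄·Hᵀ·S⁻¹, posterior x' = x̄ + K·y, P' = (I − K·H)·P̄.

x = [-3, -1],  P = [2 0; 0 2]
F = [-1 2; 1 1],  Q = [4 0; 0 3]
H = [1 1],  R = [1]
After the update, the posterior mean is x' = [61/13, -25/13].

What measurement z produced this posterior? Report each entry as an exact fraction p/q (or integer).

z = [3]

x̄ = F·x = [1, -4]
P̄ = F·P·Fᵀ + Q = [14 2; 2 7]
S = H·P̄·Hᵀ + R = [26]
K = P̄·Hᵀ·S⁻¹ = [8/13; 9/26]
x' − x̄ = [48/13, 27/13] = K·y
y = (KᵀK)⁻¹·Kᵀ·(x' − x̄) = [6]
z = y + H·x̄ = [6] + [-3] = [3]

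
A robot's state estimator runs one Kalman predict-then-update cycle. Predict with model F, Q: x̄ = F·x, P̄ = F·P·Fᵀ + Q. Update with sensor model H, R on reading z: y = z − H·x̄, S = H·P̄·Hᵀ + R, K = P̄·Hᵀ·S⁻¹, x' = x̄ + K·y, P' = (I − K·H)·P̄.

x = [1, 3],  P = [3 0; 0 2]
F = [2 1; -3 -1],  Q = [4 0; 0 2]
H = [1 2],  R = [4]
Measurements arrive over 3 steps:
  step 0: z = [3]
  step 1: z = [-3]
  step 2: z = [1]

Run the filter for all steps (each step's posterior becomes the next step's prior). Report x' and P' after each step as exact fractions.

step 0: x̄ = F·x = [5, -6]
step 0: P̄ = F·P·Fᵀ + Q = [18 -20; -20 31]
step 0: y = z − H·x̄ = [10]
step 0: S = H·P̄·Hᵀ + R = [66]
step 0: K = P̄·Hᵀ·S⁻¹ = [-1/3; 7/11]
step 0: x' = x̄ + K·y = [5/3, 4/11]
step 0: P' = (I − K·H)·P̄ = [32/3 -6; -6 47/11]
step 1: x̄ = F·x = [122/33, -59/11]
step 1: P̄ = F·P·Fᵀ + Q = [889/33 -421/11; -421/11 729/11]
step 1: y = z − H·x̄ = [133/33]
step 1: S = H·P̄·Hᵀ + R = [4717/33]
step 1: K = P̄·Hᵀ·S⁻¹ = [-1637/4717; 3111/4717]
step 1: x' = x̄ + K·y = [10841/4717, -12762/4717]
step 1: P' = (I − K·H)·P̄ = [45868/4717 -26208/4717; -26208/4717 19326/4717]
step 2: x̄ = F·x = [8920/4717, -19761/4717]
step 2: P̄ = F·P·Fᵀ + Q = [116834/4717 -163494/4717; -163494/4717 284324/4717]
step 2: y = z − H·x̄ = [35319/4717]
step 2: S = H·P̄·Hᵀ + R = [619022/4717]
step 2: K = P̄·Hᵀ·S⁻¹ = [-105077/309511; 202577/309511]
step 2: x' = x̄ + K·y = [-201479/309511, 220176/309511]
step 2: P' = (I − K·H)·P̄ = [2984748/309511 -1702528/309511; -1702528/309511 1256418/309511]

step 0: x' = [5/3, 4/11], P' = [32/3 -6; -6 47/11]
step 1: x' = [10841/4717, -12762/4717], P' = [45868/4717 -26208/4717; -26208/4717 19326/4717]
step 2: x' = [-201479/309511, 220176/309511], P' = [2984748/309511 -1702528/309511; -1702528/309511 1256418/309511]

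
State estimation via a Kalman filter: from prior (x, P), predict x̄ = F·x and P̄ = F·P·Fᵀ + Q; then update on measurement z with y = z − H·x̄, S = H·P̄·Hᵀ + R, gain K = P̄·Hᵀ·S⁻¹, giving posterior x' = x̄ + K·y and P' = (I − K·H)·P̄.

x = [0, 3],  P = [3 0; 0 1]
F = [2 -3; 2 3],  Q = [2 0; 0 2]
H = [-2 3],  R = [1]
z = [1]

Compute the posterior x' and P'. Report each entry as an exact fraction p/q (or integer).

x' = [-17/6, -3/2]
P' = [4703/264 1041/88; 1041/88 701/88]

x̄ = F·x = [-9, 9]
P̄ = F·P·Fᵀ + Q = [23 3; 3 23]
y = z − H·x̄ = [-44]
S = H·P̄·Hᵀ + R = [264]
K = P̄·Hᵀ·S⁻¹ = [-37/264; 21/88]
x' = x̄ + K·y = [-17/6, -3/2]
P' = (I − K·H)·P̄ = [4703/264 1041/88; 1041/88 701/88]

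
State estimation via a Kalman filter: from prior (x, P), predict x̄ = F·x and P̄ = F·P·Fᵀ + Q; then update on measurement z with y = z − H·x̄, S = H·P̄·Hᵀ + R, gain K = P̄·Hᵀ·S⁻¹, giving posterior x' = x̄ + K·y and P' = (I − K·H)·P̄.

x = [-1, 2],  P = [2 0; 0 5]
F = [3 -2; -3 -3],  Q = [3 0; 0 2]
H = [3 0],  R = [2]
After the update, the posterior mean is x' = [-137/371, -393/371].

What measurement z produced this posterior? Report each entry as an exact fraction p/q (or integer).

x̄ = F·x = [-7, -3]
P̄ = F·P·Fᵀ + Q = [41 12; 12 65]
S = H·P̄·Hᵀ + R = [371]
K = P̄·Hᵀ·S⁻¹ = [123/371; 36/371]
x' − x̄ = [2460/371, 720/371] = K·y
y = (KᵀK)⁻¹·Kᵀ·(x' − x̄) = [20]
z = y + H·x̄ = [20] + [-21] = [-1]

z = [-1]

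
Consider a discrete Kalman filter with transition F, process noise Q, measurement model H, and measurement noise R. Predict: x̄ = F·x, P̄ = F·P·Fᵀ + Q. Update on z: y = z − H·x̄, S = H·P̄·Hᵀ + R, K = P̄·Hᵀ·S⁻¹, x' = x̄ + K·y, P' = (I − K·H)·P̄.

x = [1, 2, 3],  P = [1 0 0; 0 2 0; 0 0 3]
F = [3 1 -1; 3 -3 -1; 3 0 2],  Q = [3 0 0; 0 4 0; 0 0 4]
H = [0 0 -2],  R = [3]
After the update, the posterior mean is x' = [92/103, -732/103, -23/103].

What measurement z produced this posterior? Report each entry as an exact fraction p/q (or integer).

z = [1]

x̄ = F·x = [2, -6, 9]
P̄ = F·P·Fᵀ + Q = [17 6 3; 6 34 3; 3 3 25]
S = H·P̄·Hᵀ + R = [103]
K = P̄·Hᵀ·S⁻¹ = [-6/103; -6/103; -50/103]
x' − x̄ = [-114/103, -114/103, -950/103] = K·y
y = (KᵀK)⁻¹·Kᵀ·(x' − x̄) = [19]
z = y + H·x̄ = [19] + [-18] = [1]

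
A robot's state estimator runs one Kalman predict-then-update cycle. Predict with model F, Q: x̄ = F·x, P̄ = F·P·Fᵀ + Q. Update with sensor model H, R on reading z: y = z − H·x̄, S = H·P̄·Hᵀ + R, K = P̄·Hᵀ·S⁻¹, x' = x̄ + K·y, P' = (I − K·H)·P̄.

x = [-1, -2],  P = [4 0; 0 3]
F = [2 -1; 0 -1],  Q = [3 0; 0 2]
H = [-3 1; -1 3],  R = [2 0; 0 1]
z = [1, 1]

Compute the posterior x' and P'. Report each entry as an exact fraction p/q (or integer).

x̄ = F·x = [0, 2]
P̄ = F·P·Fᵀ + Q = [22 3; 3 5]
y = z − H·x̄ = [-1, -5]
S = H·P̄·Hᵀ + R = [187 51; 51 50]
K = P̄·Hᵀ·S⁻¹ = [-2487/6749 46/397; -812/6749 144/397]
x' = x̄ + K·y = [-1423/6749, 2070/6749]
P' = (I − K·H)·P̄ = [1963/6749 915/6749; 915/6749 1121/6749]

x' = [-1423/6749, 2070/6749]
P' = [1963/6749 915/6749; 915/6749 1121/6749]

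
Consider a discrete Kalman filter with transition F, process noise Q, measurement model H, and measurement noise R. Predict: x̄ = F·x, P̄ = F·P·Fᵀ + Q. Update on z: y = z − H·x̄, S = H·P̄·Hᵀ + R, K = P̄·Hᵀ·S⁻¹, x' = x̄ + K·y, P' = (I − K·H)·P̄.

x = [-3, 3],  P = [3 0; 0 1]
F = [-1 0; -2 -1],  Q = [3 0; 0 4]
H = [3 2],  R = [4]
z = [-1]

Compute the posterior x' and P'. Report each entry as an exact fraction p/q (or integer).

x̄ = F·x = [3, 3]
P̄ = F·P·Fᵀ + Q = [6 6; 6 17]
y = z − H·x̄ = [-16]
S = H·P̄·Hᵀ + R = [198]
K = P̄·Hᵀ·S⁻¹ = [5/33; 26/99]
x' = x̄ + K·y = [19/33, -119/99]
P' = (I − K·H)·P̄ = [16/11 -62/33; -62/33 331/99]

x' = [19/33, -119/99]
P' = [16/11 -62/33; -62/33 331/99]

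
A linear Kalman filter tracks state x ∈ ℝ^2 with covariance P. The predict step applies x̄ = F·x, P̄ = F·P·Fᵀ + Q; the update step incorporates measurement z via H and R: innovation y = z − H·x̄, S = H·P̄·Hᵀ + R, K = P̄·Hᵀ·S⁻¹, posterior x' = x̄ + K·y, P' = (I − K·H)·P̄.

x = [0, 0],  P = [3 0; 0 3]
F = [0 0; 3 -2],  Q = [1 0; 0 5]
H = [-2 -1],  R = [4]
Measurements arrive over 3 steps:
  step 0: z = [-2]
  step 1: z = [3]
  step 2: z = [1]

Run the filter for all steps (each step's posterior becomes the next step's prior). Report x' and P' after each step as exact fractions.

step 0: x̄ = F·x = [0, 0]
step 0: P̄ = F·P·Fᵀ + Q = [1 0; 0 44]
step 0: y = z − H·x̄ = [-2]
step 0: S = H·P̄·Hᵀ + R = [52]
step 0: K = P̄·Hᵀ·S⁻¹ = [-1/26; -11/13]
step 0: x' = x̄ + K·y = [1/13, 22/13]
step 0: P' = (I − K·H)·P̄ = [12/13 -22/13; -22/13 88/13]
step 1: x̄ = F·x = [0, -41/13]
step 1: P̄ = F·P·Fᵀ + Q = [1 0; 0 789/13]
step 1: y = z − H·x̄ = [-2/13]
step 1: S = H·P̄·Hᵀ + R = [893/13]
step 1: K = P̄·Hᵀ·S⁻¹ = [-26/893; -789/893]
step 1: x' = x̄ + K·y = [4/893, -2695/893]
step 1: P' = (I − K·H)·P̄ = [841/893 -1578/893; -1578/893 6312/893]
step 2: x̄ = F·x = [0, 5402/893]
step 2: P̄ = F·P·Fᵀ + Q = [1 0; 0 56218/893]
step 2: y = z − H·x̄ = [6295/893]
step 2: S = H·P̄·Hᵀ + R = [63362/893]
step 2: K = P̄·Hᵀ·S⁻¹ = [-893/31681; -28109/31681]
step 2: x' = x̄ + K·y = [-6295/31681, -6501/31681]
step 2: P' = (I − K·H)·P̄ = [29895/31681 -56218/31681; -56218/31681 224872/31681]

step 0: x' = [1/13, 22/13], P' = [12/13 -22/13; -22/13 88/13]
step 1: x' = [4/893, -2695/893], P' = [841/893 -1578/893; -1578/893 6312/893]
step 2: x' = [-6295/31681, -6501/31681], P' = [29895/31681 -56218/31681; -56218/31681 224872/31681]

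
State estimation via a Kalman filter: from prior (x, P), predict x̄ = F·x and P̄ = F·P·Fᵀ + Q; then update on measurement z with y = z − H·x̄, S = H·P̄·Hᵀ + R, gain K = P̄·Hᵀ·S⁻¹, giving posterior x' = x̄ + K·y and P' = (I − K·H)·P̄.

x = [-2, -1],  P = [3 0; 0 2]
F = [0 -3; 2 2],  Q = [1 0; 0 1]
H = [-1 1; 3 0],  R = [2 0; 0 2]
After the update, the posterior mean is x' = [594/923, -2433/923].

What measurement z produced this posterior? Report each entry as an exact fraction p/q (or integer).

z = [-3, 2]

x̄ = F·x = [3, -6]
P̄ = F·P·Fᵀ + Q = [19 -12; -12 21]
S = H·P̄·Hᵀ + R = [66 -93; -93 173]
K = P̄·Hᵀ·S⁻¹ = [-62/2769 293/923; 787/923 231/923]
x' − x̄ = [-2175/923, 3105/923] = K·y
y = (KᵀK)⁻¹·Kᵀ·(x' − x̄) = [6, -7]
z = y + H·x̄ = [6, -7] + [-9, 9] = [-3, 2]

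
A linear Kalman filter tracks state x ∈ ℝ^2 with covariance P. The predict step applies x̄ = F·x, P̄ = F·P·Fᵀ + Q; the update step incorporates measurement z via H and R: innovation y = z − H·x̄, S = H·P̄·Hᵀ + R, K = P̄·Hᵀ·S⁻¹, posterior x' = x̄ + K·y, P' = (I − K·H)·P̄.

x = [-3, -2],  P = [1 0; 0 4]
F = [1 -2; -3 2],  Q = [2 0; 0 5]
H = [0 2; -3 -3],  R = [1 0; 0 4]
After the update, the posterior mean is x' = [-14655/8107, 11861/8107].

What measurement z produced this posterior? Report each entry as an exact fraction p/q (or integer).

z = [3, 2]

x̄ = F·x = [1, 5]
P̄ = F·P·Fᵀ + Q = [19 -19; -19 30]
S = H·P̄·Hᵀ + R = [121 -66; -66 103]
K = P̄·Hᵀ·S⁻¹ = [-3914/8107 -228/737; 4002/8107 -3/737]
x' − x̄ = [-22762/8107, -28674/8107] = K·y
y = (KᵀK)⁻¹·Kᵀ·(x' − x̄) = [-7, 20]
z = y + H·x̄ = [-7, 20] + [10, -18] = [3, 2]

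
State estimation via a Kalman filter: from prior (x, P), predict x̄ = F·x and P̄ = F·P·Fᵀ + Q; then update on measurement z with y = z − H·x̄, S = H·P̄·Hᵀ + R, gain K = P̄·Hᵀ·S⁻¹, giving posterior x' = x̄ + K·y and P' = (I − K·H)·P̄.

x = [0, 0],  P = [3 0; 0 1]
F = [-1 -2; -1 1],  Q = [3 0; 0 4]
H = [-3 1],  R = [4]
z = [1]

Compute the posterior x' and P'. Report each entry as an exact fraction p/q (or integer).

x' = [-29/96, 5/96]
P' = [119/96 241/96; 241/96 743/96]

x̄ = F·x = [0, 0]
P̄ = F·P·Fᵀ + Q = [10 1; 1 8]
y = z − H·x̄ = [1]
S = H·P̄·Hᵀ + R = [96]
K = P̄·Hᵀ·S⁻¹ = [-29/96; 5/96]
x' = x̄ + K·y = [-29/96, 5/96]
P' = (I − K·H)·P̄ = [119/96 241/96; 241/96 743/96]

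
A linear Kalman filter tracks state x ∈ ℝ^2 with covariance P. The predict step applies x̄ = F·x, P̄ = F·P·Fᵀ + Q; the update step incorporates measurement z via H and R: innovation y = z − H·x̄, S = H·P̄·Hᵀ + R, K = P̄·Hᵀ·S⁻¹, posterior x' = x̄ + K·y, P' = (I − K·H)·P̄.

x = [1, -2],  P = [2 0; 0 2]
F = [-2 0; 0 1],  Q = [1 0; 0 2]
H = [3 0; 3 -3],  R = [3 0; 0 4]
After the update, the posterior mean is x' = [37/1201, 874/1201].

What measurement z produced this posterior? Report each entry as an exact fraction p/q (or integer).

z = [1, -3]

x̄ = F·x = [-2, -2]
P̄ = F·P·Fᵀ + Q = [9 0; 0 4]
S = H·P̄·Hᵀ + R = [84 81; 81 121]
K = P̄·Hᵀ·S⁻¹ = [360/1201 27/1201; 324/1201 -336/1201]
x' − x̄ = [2439/1201, 3276/1201] = K·y
y = (KᵀK)⁻¹·Kᵀ·(x' − x̄) = [7, -3]
z = y + H·x̄ = [7, -3] + [-6, 0] = [1, -3]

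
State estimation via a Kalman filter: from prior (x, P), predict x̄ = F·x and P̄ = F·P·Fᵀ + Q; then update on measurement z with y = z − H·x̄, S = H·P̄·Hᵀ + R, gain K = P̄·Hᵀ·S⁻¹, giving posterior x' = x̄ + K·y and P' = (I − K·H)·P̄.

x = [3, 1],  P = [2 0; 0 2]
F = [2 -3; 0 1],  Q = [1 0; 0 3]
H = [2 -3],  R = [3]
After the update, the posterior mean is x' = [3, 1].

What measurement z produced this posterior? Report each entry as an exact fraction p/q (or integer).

z = [3]

x̄ = F·x = [3, 1]
P̄ = F·P·Fᵀ + Q = [27 -6; -6 5]
S = H·P̄·Hᵀ + R = [228]
K = P̄·Hᵀ·S⁻¹ = [6/19; -9/76]
x' − x̄ = [0, 0] = K·y
y = (KᵀK)⁻¹·Kᵀ·(x' − x̄) = [0]
z = y + H·x̄ = [0] + [3] = [3]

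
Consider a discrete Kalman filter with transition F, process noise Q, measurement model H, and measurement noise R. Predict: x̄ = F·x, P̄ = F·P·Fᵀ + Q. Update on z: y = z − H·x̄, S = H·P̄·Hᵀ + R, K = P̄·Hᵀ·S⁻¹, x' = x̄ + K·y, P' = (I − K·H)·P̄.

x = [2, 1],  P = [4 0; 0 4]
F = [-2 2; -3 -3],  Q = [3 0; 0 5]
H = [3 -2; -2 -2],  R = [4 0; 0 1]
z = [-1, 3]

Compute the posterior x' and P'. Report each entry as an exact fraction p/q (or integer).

x̄ = F·x = [-2, -9]
P̄ = F·P·Fᵀ + Q = [35 0; 0 77]
y = z − H·x̄ = [-13, -19]
S = H·P̄·Hᵀ + R = [627 98; 98 449]
K = P̄·Hᵀ·S⁻¹ = [54005/271919 -54180/271919; -54054/271919 -81466/271919]
x' = x̄ + K·y = [-216483/271919, -196715/271919]
P' = (I − K·H)·P̄ = [54040/271919 -26950/271919; -26950/271919 67683/271919]

x' = [-216483/271919, -196715/271919]
P' = [54040/271919 -26950/271919; -26950/271919 67683/271919]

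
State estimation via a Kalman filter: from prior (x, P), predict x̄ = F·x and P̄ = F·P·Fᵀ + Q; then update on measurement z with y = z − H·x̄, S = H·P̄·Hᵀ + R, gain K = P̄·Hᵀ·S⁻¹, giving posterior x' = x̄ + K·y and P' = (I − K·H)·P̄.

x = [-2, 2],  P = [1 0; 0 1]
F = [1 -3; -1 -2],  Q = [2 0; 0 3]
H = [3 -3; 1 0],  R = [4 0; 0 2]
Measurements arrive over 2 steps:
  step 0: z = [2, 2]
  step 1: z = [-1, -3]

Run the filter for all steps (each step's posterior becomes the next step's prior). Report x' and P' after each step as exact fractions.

step 0: x' = [142/175, 44/175], P' = [1374/875 1318/875; 1318/875 1626/875]
step 1: x' = [-40147/15778, -36433/15778], P' = [13397/7889 13385/7889; 13385/7889 16673/7889]

step 0: x̄ = F·x = [-8, -2]
step 0: P̄ = F·P·Fᵀ + Q = [12 5; 5 8]
step 0: y = z − H·x̄ = [20, 10]
step 0: S = H·P̄·Hᵀ + R = [94 21; 21 14]
step 0: K = P̄·Hᵀ·S⁻¹ = [6/125 687/875; -33/125 659/875]
step 0: x' = x̄ + K·y = [142/175, 44/175]
step 0: P' = (I − K·H)·P̄ = [1374/875 1318/875; 1318/875 1626/875]
step 1: x̄ = F·x = [2/35, -46/35]
step 1: P̄ = F·P·Fᵀ + Q = [394/35 388/35; 388/35 631/35]
step 1: y = z − H·x̄ = [-179/35, -107/35]
step 1: S = H·P̄·Hᵀ + R = [2381/35 18/35; 18/35 464/35]
step 1: K = P̄·Hᵀ·S⁻¹ = [9/7889 13397/15778; -2466/7889 13385/15778]
step 1: x' = x̄ + K·y = [-40147/15778, -36433/15778]
step 1: P' = (I − K·H)·P̄ = [13397/7889 13385/7889; 13385/7889 16673/7889]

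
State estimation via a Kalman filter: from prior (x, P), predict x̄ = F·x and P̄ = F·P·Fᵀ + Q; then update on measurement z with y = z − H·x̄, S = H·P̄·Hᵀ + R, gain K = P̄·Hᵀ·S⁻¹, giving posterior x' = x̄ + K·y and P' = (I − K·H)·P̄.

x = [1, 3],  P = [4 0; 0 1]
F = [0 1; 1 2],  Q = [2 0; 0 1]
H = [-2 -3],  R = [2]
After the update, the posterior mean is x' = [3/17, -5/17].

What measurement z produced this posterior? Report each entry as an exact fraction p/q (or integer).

x̄ = F·x = [3, 7]
P̄ = F·P·Fᵀ + Q = [3 2; 2 9]
S = H·P̄·Hᵀ + R = [119]
K = P̄·Hᵀ·S⁻¹ = [-12/119; -31/119]
x' − x̄ = [-48/17, -124/17] = K·y
y = (KᵀK)⁻¹·Kᵀ·(x' − x̄) = [28]
z = y + H·x̄ = [28] + [-27] = [1]

z = [1]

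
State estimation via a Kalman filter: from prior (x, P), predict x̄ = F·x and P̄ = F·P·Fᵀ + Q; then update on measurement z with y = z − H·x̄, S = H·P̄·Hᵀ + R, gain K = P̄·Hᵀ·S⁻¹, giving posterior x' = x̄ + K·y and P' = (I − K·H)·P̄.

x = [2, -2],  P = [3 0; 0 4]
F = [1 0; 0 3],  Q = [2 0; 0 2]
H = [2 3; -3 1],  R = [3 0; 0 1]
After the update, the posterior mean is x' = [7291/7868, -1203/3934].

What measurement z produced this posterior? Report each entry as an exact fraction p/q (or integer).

z = [1, -3]

x̄ = F·x = [2, -6]
P̄ = F·P·Fᵀ + Q = [5 0; 0 38]
S = H·P̄·Hᵀ + R = [365 84; 84 84]
K = P̄·Hᵀ·S⁻¹ = [25/281 -2105/7868; 76/281 2147/11802]
x' − x̄ = [-8445/7868, 22401/3934] = K·y
y = (KᵀK)⁻¹·Kᵀ·(x' − x̄) = [15, 9]
z = y + H·x̄ = [15, 9] + [-14, -12] = [1, -3]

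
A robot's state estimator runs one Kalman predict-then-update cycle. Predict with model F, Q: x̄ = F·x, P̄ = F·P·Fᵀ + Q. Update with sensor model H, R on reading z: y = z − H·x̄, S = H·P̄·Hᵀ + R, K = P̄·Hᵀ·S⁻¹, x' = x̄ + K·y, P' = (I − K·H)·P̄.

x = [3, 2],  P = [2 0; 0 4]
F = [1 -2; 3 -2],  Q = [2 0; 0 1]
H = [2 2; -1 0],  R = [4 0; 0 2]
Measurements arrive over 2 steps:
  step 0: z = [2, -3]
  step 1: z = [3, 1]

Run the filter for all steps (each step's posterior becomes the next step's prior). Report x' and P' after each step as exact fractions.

step 0: x' = [64/109, 207/218], P' = [118/109 -97/109; -97/109 359/218]
step 1: x' = [-1287/2710, 993/542], P' = [210/271 -721/1355; -721/1355 1664/1355]

step 0: x̄ = F·x = [-1, 5]
step 0: P̄ = F·P·Fᵀ + Q = [20 22; 22 35]
step 0: y = z − H·x̄ = [-6, -4]
step 0: S = H·P̄·Hᵀ + R = [400 -84; -84 22]
step 0: K = P̄·Hᵀ·S⁻¹ = [21/218 -59/109; 165/436 97/218]
step 0: x' = x̄ + K·y = [64/109, 207/218]
step 0: P' = (I − K·H)·P̄ = [118/109 -97/109; -97/109 359/218]
step 1: x̄ = F·x = [-143/109, -15/109]
step 1: P̄ = F·P·Fᵀ + Q = [1442/109 1848/109; 1848/109 3053/109]
step 1: y = z − H·x̄ = [643/109, -34/109]
step 1: S = H·P̄·Hᵀ + R = [33200/109 -6580/109; -6580/109 1660/109]
step 1: K = P̄·Hᵀ·S⁻¹ = [329/2710 -105/271; 943/2710 721/2710]
step 1: x' = x̄ + K·y = [-1287/2710, 993/542]
step 1: P' = (I − K·H)·P̄ = [210/271 -721/1355; -721/1355 1664/1355]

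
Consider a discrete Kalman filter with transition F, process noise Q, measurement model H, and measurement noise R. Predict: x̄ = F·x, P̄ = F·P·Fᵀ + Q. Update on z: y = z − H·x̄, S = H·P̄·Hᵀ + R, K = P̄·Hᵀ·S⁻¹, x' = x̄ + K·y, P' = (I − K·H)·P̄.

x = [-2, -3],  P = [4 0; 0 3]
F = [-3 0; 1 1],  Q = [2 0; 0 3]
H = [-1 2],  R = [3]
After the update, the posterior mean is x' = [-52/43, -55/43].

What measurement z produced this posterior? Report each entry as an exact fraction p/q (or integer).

x̄ = F·x = [6, -5]
P̄ = F·P·Fᵀ + Q = [38 -12; -12 10]
S = H·P̄·Hᵀ + R = [129]
K = P̄·Hᵀ·S⁻¹ = [-62/129; 32/129]
x' − x̄ = [-310/43, 160/43] = K·y
y = (KᵀK)⁻¹·Kᵀ·(x' − x̄) = [15]
z = y + H·x̄ = [15] + [-16] = [-1]

z = [-1]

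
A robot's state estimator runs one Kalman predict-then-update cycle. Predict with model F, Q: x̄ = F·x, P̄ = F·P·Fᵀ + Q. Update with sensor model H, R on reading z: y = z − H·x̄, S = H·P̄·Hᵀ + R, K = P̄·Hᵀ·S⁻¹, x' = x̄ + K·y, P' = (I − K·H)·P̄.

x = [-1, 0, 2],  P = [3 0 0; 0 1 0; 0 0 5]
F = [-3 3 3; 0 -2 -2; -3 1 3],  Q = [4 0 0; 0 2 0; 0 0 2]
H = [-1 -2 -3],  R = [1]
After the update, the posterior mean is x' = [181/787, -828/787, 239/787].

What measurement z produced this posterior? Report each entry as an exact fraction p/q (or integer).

x̄ = F·x = [9, -4, 9]
P̄ = F·P·Fᵀ + Q = [85 -36 75; -36 26 -32; 75 -32 75]
S = H·P̄·Hᵀ + R = [787]
K = P̄·Hᵀ·S⁻¹ = [-238/787; 80/787; -236/787]
x' − x̄ = [-6902/787, 2320/787, -6844/787] = K·y
y = (KᵀK)⁻¹·Kᵀ·(x' − x̄) = [29]
z = y + H·x̄ = [29] + [-28] = [1]

z = [1]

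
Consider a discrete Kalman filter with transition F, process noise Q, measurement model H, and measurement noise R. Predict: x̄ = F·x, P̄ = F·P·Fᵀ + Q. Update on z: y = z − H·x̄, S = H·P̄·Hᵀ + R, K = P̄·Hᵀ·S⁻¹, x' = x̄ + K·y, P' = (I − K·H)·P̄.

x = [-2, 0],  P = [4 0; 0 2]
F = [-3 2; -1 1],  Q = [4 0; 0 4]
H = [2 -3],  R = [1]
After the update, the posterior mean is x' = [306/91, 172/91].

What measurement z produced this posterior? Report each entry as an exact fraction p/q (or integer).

z = [1]

x̄ = F·x = [6, 2]
P̄ = F·P·Fᵀ + Q = [48 16; 16 10]
S = H·P̄·Hᵀ + R = [91]
K = P̄·Hᵀ·S⁻¹ = [48/91; 2/91]
x' − x̄ = [-240/91, -10/91] = K·y
y = (KᵀK)⁻¹·Kᵀ·(x' − x̄) = [-5]
z = y + H·x̄ = [-5] + [6] = [1]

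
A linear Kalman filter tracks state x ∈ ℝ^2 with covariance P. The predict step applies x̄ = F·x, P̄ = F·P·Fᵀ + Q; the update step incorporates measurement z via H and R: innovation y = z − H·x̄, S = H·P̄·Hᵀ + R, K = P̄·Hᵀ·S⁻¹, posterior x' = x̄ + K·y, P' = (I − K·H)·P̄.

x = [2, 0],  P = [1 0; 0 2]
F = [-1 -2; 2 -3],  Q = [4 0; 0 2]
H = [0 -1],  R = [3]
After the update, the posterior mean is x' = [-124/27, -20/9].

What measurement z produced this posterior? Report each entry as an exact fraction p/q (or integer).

z = [3]

x̄ = F·x = [-2, 4]
P̄ = F·P·Fᵀ + Q = [13 10; 10 24]
S = H·P̄·Hᵀ + R = [27]
K = P̄·Hᵀ·S⁻¹ = [-10/27; -8/9]
x' − x̄ = [-70/27, -56/9] = K·y
y = (KᵀK)⁻¹·Kᵀ·(x' − x̄) = [7]
z = y + H·x̄ = [7] + [-4] = [3]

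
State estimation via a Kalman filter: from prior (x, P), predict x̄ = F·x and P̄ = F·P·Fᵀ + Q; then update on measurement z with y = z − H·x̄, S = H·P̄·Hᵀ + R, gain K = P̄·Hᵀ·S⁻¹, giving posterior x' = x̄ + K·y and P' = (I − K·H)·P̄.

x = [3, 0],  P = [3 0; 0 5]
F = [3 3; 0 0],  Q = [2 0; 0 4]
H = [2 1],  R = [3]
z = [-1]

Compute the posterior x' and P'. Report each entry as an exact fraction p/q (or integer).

x' = [-85/303, -76/303]
P' = [518/303 -592/303; -592/303 1196/303]

x̄ = F·x = [9, 0]
P̄ = F·P·Fᵀ + Q = [74 0; 0 4]
y = z − H·x̄ = [-19]
S = H·P̄·Hᵀ + R = [303]
K = P̄·Hᵀ·S⁻¹ = [148/303; 4/303]
x' = x̄ + K·y = [-85/303, -76/303]
P' = (I − K·H)·P̄ = [518/303 -592/303; -592/303 1196/303]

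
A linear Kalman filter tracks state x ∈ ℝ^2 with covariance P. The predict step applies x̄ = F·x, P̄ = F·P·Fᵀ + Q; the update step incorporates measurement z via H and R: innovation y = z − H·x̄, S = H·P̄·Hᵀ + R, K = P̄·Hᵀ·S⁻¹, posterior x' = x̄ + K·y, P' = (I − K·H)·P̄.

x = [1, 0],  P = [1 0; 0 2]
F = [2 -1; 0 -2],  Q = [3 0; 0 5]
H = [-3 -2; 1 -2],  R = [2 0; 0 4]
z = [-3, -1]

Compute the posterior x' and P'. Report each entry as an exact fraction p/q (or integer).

x̄ = F·x = [2, 0]
P̄ = F·P·Fᵀ + Q = [9 4; 4 13]
y = z − H·x̄ = [3, -3]
S = H·P̄·Hᵀ + R = [183 41; 41 49]
K = P̄·Hᵀ·S⁻¹ = [-878/3643 809/3643; -480/3643 -1234/3643]
x' = x̄ + K·y = [2225/3643, 2262/3643]
P' = (I − K·H)·P̄ = [1248/3643 -994/3643; -994/3643 1971/3643]

x' = [2225/3643, 2262/3643]
P' = [1248/3643 -994/3643; -994/3643 1971/3643]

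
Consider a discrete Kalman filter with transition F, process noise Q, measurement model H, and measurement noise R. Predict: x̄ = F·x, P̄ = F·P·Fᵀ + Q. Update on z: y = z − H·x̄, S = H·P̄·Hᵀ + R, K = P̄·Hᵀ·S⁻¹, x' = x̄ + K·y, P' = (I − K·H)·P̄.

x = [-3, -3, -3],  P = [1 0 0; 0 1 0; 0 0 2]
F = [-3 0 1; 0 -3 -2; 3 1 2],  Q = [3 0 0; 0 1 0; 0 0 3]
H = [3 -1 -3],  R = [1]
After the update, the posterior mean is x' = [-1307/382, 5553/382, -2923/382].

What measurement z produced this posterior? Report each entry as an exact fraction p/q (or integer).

x̄ = F·x = [6, 15, -18]
P̄ = F·P·Fᵀ + Q = [14 -4 -5; -4 18 -11; -5 -11 21]
S = H·P̄·Hᵀ + R = [382]
K = P̄·Hᵀ·S⁻¹ = [61/382; 3/382; -67/382]
x' − x̄ = [-3599/382, -177/382, 3953/382] = K·y
y = (KᵀK)⁻¹·Kᵀ·(x' − x̄) = [-59]
z = y + H·x̄ = [-59] + [57] = [-2]

z = [-2]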